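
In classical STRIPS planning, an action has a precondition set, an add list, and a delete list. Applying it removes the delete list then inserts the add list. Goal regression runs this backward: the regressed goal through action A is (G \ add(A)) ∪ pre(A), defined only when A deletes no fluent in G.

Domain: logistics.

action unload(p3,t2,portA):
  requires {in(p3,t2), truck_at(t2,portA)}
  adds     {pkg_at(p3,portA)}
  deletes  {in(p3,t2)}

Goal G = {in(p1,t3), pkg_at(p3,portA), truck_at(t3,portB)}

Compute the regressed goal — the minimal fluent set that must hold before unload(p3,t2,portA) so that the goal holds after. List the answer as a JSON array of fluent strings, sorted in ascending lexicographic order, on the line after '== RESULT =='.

Compute (G \ add) ∪ pre:
  G ∩ del = {}  (empty — regression defined)
  G \ add = {in(p1,t3), pkg_at(p3,portA), truck_at(t3,portB)} \ {pkg_at(p3,portA)} = {in(p1,t3), truck_at(t3,portB)}
  ∪ pre   = {in(p1,t3), truck_at(t3,portB)} ∪ {in(p3,t2), truck_at(t2,portA)}
          = {in(p1,t3), in(p3,t2), truck_at(t2,portA), truck_at(t3,portB)}

== RESULT ==
["in(p1,t3)", "in(p3,t2)", "truck_at(t2,portA)", "truck_at(t3,portB)"]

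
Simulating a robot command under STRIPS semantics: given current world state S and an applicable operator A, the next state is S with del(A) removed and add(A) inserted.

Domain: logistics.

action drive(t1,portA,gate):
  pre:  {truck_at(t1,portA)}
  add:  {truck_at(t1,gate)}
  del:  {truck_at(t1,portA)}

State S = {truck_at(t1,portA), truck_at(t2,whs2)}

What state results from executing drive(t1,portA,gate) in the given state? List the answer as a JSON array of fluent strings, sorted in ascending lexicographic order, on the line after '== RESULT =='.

Progress:
  pre ⊆ S: {truck_at(t1,portA)} ⊆ S  — applicable
  S \ del = {truck_at(t2,whs2)}
  ∪ add   = {truck_at(t1,gate), truck_at(t2,whs2)}

== RESULT ==
["truck_at(t1,gate)", "truck_at(t2,whs2)"]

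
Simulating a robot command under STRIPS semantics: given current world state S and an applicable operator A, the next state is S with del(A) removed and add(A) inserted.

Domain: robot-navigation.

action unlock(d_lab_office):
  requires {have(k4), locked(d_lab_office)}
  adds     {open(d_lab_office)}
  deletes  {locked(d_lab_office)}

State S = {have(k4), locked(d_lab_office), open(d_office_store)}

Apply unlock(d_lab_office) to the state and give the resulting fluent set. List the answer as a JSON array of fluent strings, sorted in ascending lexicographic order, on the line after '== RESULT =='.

Progress:
  pre ⊆ S: {have(k4), locked(d_lab_office)} ⊆ S  — applicable
  S \ del = {have(k4), open(d_office_store)}
  ∪ add   = {have(k4), open(d_lab_office), open(d_office_store)}

== RESULT ==
["have(k4)", "open(d_lab_office)", "open(d_office_store)"]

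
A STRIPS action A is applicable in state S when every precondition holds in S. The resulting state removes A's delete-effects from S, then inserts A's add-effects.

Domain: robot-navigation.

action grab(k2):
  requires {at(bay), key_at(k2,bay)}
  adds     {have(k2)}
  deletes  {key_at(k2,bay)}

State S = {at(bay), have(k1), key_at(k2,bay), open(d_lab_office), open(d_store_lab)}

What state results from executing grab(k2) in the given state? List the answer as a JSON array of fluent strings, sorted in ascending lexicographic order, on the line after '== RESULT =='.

Progress:
  pre ⊆ S: {at(bay), key_at(k2,bay)} ⊆ S  — applicable
  S \ del = {at(bay), have(k1), open(d_lab_office), open(d_store_lab)}
  ∪ add   = {at(bay), have(k1), have(k2), open(d_lab_office), open(d_store_lab)}

== RESULT ==
["at(bay)", "have(k1)", "have(k2)", "open(d_lab_office)", "open(d_store_lab)"]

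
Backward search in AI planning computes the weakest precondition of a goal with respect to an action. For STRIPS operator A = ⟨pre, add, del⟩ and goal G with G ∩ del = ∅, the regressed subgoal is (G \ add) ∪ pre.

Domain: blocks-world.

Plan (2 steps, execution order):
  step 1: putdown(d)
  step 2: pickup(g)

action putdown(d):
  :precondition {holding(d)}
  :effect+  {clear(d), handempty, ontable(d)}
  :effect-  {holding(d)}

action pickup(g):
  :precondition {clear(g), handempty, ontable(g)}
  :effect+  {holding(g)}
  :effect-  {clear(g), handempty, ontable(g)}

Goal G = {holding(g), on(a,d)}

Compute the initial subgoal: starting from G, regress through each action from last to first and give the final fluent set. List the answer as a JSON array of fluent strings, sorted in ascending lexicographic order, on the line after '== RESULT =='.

Regress step by step:
  through step 2 (pickup(g)): drop {holding(g)}, keep {on(a,d)}, require {clear(g), handempty, ontable(g)}
    → {clear(g), handempty, on(a,d), ontable(g)}
  through step 1 (putdown(d)): drop {handempty}, keep {clear(g), on(a,d), ontable(g)}, require {holding(d)}
    → {clear(g), holding(d), on(a,d), ontable(g)}

== RESULT ==
["clear(g)", "holding(d)", "on(a,d)", "ontable(g)"]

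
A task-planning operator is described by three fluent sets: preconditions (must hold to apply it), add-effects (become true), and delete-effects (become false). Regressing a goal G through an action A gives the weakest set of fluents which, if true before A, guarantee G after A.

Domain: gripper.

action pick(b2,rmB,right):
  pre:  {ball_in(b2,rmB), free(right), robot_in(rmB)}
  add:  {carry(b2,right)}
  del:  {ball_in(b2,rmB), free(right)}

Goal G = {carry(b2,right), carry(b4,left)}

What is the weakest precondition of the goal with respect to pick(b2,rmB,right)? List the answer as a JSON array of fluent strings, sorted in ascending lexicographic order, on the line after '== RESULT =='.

Regress:
  G ∩ del = {}  (empty — regression defined)
  G \ add = {carry(b2,right), carry(b4,left)} \ {carry(b2,right)} = {carry(b4,left)}
  ∪ pre   = {carry(b4,left)} ∪ {ball_in(b2,rmB), free(right), robot_in(rmB)}
          = {ball_in(b2,rmB), carry(b4,left), free(right), robot_in(rmB)}

== RESULT ==
["ball_in(b2,rmB)", "carry(b4,left)", "free(right)", "robot_in(rmB)"]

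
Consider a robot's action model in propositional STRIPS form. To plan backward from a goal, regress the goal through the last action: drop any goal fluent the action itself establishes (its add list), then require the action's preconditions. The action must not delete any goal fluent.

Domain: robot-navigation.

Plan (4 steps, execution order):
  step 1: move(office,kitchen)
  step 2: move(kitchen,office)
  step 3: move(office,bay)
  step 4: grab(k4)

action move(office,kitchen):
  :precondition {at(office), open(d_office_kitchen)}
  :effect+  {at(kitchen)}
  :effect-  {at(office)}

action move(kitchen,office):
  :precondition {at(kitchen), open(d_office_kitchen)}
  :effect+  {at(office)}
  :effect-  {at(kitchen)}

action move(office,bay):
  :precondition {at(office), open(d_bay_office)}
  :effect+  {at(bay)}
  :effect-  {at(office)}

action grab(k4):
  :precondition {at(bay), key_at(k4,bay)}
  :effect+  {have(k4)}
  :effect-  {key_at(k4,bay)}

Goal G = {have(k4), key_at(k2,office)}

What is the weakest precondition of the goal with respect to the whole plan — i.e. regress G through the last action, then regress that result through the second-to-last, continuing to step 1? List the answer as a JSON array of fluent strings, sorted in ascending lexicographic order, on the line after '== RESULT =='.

Regress step by step:
  through step 4 (grab(k4)): drop {have(k4)}, keep {key_at(k2,office)}, require {at(bay), key_at(k4,bay)}
    → {at(bay), key_at(k2,office), key_at(k4,bay)}
  through step 3 (move(office,bay)): drop {at(bay)}, keep {key_at(k2,office), key_at(k4,bay)}, require {at(office), open(d_bay_office)}
    → {at(office), key_at(k2,office), key_at(k4,bay), open(d_bay_office)}
  through step 2 (move(kitchen,office)): drop {at(office)}, keep {key_at(k2,office), key_at(k4,bay), open(d_bay_office)}, require {at(kitchen), open(d_office_kitchen)}
    → {at(kitchen), key_at(k2,office), key_at(k4,bay), open(d_bay_office), open(d_office_kitchen)}
  through step 1 (move(office,kitchen)): drop {at(kitchen)}, keep {key_at(k2,office), key_at(k4,bay), open(d_bay_office), open(d_office_kitchen)}, require {at(office), open(d_office_kitchen)}
    → {at(office), key_at(k2,office), key_at(k4,bay), open(d_bay_office), open(d_office_kitchen)}

== RESULT ==
["at(office)", "key_at(k2,office)", "key_at(k4,bay)", "open(d_bay_office)", "open(d_office_kitchen)"]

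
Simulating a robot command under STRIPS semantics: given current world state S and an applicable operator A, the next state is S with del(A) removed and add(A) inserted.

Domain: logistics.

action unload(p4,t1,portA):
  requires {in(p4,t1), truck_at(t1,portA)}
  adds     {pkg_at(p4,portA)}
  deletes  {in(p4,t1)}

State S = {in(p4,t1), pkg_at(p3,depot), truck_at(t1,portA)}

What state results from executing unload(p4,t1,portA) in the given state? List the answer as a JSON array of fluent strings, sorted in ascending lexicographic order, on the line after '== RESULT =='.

Progress:
  pre ⊆ S: {in(p4,t1), truck_at(t1,portA)} ⊆ S  — applicable
  S \ del = {pkg_at(p3,depot), truck_at(t1,portA)}
  ∪ add   = {pkg_at(p3,depot), pkg_at(p4,portA), truck_at(t1,portA)}

== RESULT ==
["pkg_at(p3,depot)", "pkg_at(p4,portA)", "truck_at(t1,portA)"]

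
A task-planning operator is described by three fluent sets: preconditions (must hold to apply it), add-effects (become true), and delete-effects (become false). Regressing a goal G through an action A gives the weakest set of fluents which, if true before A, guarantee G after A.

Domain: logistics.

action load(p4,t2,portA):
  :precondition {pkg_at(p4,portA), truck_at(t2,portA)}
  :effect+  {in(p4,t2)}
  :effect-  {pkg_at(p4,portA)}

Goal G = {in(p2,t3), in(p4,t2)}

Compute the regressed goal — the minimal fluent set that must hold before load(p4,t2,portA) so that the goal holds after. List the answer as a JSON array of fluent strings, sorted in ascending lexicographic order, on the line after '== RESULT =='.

Regress:
  G ∩ del = {}  (empty — regression defined)
  G \ add = {in(p2,t3), in(p4,t2)} \ {in(p4,t2)} = {in(p2,t3)}
  ∪ pre   = {in(p2,t3)} ∪ {pkg_at(p4,portA), truck_at(t2,portA)}
          = {in(p2,t3), pkg_at(p4,portA), truck_at(t2,portA)}

== RESULT ==
["in(p2,t3)", "pkg_at(p4,portA)", "truck_at(t2,portA)"]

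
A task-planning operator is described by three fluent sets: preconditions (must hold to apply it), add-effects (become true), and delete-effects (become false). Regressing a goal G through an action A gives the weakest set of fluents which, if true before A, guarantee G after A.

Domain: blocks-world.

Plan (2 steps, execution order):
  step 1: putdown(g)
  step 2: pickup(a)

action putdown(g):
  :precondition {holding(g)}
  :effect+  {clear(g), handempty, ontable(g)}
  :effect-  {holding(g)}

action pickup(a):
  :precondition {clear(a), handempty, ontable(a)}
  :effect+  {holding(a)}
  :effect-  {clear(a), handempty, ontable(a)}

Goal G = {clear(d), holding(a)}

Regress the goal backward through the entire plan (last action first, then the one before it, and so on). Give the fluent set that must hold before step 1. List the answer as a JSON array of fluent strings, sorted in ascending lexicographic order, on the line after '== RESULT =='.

Regress step by step:
  through step 2 (pickup(a)): drop {holding(a)}, keep {clear(d)}, require {clear(a), handempty, ontable(a)}
    → {clear(a), clear(d), handempty, ontable(a)}
  through step 1 (putdown(g)): drop {handempty}, keep {clear(a), clear(d), ontable(a)}, require {holding(g)}
    → {clear(a), clear(d), holding(g), ontable(a)}

== RESULT ==
["clear(a)", "clear(d)", "holding(g)", "ontable(a)"]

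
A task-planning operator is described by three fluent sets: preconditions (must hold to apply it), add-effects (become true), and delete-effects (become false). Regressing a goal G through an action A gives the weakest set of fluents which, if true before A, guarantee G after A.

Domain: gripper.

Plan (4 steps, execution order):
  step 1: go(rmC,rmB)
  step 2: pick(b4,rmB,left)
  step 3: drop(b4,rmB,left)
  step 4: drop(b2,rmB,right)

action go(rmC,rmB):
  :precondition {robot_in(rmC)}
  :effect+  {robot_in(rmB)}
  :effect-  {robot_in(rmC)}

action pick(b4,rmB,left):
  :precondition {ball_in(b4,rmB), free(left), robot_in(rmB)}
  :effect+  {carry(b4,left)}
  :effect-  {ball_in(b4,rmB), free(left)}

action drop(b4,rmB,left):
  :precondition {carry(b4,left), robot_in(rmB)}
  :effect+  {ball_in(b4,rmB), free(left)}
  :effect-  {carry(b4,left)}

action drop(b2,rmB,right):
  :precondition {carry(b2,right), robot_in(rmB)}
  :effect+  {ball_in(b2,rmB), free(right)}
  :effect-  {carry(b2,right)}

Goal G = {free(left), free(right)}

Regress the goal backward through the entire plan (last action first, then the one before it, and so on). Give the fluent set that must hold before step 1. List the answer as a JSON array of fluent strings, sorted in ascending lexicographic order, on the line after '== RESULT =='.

Regress step by step:
  through step 4 (drop(b2,rmB,right)): drop {free(right)}, keep {free(left)}, require {carry(b2,right), robot_in(rmB)}
    → {carry(b2,right), free(left), robot_in(rmB)}
  through step 3 (drop(b4,rmB,left)): drop {free(left)}, keep {carry(b2,right), robot_in(rmB)}, require {carry(b4,left), robot_in(rmB)}
    → {carry(b2,right), carry(b4,left), robot_in(rmB)}
  through step 2 (pick(b4,rmB,left)): drop {carry(b4,left)}, keep {carry(b2,right), robot_in(rmB)}, require {ball_in(b4,rmB), free(left), robot_in(rmB)}
    → {ball_in(b4,rmB), carry(b2,right), free(left), robot_in(rmB)}
  through step 1 (go(rmC,rmB)): drop {robot_in(rmB)}, keep {ball_in(b4,rmB), carry(b2,right), free(left)}, require {robot_in(rmC)}
    → {ball_in(b4,rmB), carry(b2,right), free(left), robot_in(rmC)}

== RESULT ==
["ball_in(b4,rmB)", "carry(b2,right)", "free(left)", "robot_in(rmC)"]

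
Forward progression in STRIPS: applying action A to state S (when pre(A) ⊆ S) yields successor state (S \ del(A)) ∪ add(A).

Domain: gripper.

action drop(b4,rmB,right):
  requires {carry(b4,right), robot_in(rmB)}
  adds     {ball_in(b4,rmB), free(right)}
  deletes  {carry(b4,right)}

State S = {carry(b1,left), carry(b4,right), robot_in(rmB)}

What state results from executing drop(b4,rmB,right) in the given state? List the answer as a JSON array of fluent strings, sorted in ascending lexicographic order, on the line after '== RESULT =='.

Compute (S \ del) ∪ add:
  pre ⊆ S: {carry(b4,right), robot_in(rmB)} ⊆ S  — applicable
  S \ del = {carry(b1,left), robot_in(rmB)}
  ∪ add   = {ball_in(b4,rmB), carry(b1,left), free(right), robot_in(rmB)}

== RESULT ==
["ball_in(b4,rmB)", "carry(b1,left)", "free(right)", "robot_in(rmB)"]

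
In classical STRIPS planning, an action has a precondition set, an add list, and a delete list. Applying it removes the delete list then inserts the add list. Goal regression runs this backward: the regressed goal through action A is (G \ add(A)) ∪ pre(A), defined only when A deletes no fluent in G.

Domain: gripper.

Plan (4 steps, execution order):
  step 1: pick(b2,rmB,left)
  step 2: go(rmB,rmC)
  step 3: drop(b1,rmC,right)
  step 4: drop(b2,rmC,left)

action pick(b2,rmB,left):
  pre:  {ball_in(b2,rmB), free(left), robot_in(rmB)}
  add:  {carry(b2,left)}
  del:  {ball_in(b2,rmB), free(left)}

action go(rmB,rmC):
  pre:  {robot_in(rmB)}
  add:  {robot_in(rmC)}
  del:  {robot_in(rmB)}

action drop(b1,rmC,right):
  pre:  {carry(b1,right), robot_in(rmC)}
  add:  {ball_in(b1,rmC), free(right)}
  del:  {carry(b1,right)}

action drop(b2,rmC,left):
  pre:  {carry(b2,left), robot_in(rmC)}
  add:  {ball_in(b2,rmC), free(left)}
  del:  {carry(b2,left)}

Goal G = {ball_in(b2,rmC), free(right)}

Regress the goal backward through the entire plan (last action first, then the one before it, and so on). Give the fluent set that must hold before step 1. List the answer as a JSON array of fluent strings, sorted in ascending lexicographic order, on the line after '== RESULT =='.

Work backward from the goal:
  through step 4 (drop(b2,rmC,left)): drop {ball_in(b2,rmC)}, keep {free(right)}, require {carry(b2,left), robot_in(rmC)}
    → {carry(b2,left), free(right), robot_in(rmC)}
  through step 3 (drop(b1,rmC,right)): drop {free(right)}, keep {carry(b2,left), robot_in(rmC)}, require {carry(b1,right), robot_in(rmC)}
    → {carry(b1,right), carry(b2,left), robot_in(rmC)}
  through step 2 (go(rmB,rmC)): drop {robot_in(rmC)}, keep {carry(b1,right), carry(b2,left)}, require {robot_in(rmB)}
    → {carry(b1,right), carry(b2,left), robot_in(rmB)}
  through step 1 (pick(b2,rmB,left)): drop {carry(b2,left)}, keep {carry(b1,right), robot_in(rmB)}, require {ball_in(b2,rmB), free(left), robot_in(rmB)}
    → {ball_in(b2,rmB), carry(b1,right), free(left), robot_in(rmB)}

== RESULT ==
["ball_in(b2,rmB)", "carry(b1,right)", "free(left)", "robot_in(rmB)"]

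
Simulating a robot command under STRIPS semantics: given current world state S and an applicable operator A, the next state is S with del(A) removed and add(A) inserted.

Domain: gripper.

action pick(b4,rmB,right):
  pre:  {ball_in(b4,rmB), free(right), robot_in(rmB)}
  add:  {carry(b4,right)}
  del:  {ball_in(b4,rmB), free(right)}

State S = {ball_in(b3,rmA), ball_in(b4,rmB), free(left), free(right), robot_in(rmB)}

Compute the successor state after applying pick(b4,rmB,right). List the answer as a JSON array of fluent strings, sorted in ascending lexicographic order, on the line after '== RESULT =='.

Compute (S \ del) ∪ add:
  pre ⊆ S: {ball_in(b4,rmB), free(right), robot_in(rmB)} ⊆ S  — applicable
  S \ del = {ball_in(b3,rmA), free(left), robot_in(rmB)}
  ∪ add   = {ball_in(b3,rmA), carry(b4,right), free(left), robot_in(rmB)}

== RESULT ==
["ball_in(b3,rmA)", "carry(b4,right)", "free(left)", "robot_in(rmB)"]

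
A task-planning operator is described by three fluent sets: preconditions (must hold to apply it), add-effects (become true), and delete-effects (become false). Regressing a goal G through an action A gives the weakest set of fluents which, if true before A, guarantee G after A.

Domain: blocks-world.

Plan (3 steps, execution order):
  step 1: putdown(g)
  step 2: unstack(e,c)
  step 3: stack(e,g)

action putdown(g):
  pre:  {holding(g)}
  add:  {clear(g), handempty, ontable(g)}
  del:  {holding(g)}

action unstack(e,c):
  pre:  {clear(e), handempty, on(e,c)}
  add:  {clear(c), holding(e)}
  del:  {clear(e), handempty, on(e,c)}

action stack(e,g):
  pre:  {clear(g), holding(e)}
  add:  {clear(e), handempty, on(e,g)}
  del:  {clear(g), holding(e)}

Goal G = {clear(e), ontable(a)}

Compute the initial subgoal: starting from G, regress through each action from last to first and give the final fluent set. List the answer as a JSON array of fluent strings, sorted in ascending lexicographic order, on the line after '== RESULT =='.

Work backward from the goal:
  through step 3 (stack(e,g)): drop {clear(e)}, keep {ontable(a)}, require {clear(g), holding(e)}
    → {clear(g), holding(e), ontable(a)}
  through step 2 (unstack(e,c)): drop {holding(e)}, keep {clear(g), ontable(a)}, require {clear(e), handempty, on(e,c)}
    → {clear(e), clear(g), handempty, on(e,c), ontable(a)}
  through step 1 (putdown(g)): drop {clear(g), handempty}, keep {clear(e), on(e,c), ontable(a)}, require {holding(g)}
    → {clear(e), holding(g), on(e,c), ontable(a)}

== RESULT ==
["clear(e)", "holding(g)", "on(e,c)", "ontable(a)"]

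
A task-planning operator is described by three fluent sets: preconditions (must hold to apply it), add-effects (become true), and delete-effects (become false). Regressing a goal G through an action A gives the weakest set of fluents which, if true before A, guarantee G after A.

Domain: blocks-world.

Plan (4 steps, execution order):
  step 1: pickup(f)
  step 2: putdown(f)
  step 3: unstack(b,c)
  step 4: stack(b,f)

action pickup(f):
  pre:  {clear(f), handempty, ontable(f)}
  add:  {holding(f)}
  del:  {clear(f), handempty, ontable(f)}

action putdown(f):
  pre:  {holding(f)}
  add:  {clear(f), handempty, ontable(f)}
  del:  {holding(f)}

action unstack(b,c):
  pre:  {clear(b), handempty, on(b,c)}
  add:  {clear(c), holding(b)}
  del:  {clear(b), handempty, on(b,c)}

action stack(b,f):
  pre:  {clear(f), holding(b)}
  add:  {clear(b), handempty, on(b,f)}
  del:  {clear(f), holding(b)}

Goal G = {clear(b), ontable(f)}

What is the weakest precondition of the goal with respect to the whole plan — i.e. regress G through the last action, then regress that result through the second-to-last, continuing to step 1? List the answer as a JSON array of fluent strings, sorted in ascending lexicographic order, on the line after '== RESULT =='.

Regress step by step:
  through step 4 (stack(b,f)): drop {clear(b)}, keep {ontable(f)}, require {clear(f), holding(b)}
    → {clear(f), holding(b), ontable(f)}
  through step 3 (unstack(b,c)): drop {holding(b)}, keep {clear(f), ontable(f)}, require {clear(b), handempty, on(b,c)}
    → {clear(b), clear(f), handempty, on(b,c), ontable(f)}
  through step 2 (putdown(f)): drop {clear(f), handempty, ontable(f)}, keep {clear(b), on(b,c)}, require {holding(f)}
    → {clear(b), holding(f), on(b,c)}
  through step 1 (pickup(f)): drop {holding(f)}, keep {clear(b), on(b,c)}, require {clear(f), handempty, ontable(f)}
    → {clear(b), clear(f), handempty, on(b,c), ontable(f)}

== RESULT ==
["clear(b)", "clear(f)", "handempty", "on(b,c)", "ontable(f)"]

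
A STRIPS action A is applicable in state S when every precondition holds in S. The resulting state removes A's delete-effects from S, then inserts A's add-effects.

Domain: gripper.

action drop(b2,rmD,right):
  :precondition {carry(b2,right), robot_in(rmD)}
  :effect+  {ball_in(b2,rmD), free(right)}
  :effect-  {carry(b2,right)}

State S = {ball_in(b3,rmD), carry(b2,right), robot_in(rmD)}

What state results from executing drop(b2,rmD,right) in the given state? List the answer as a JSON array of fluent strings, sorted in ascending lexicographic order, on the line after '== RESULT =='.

Compute (S \ del) ∪ add:
  pre ⊆ S: {carry(b2,right), robot_in(rmD)} ⊆ S  — applicable
  S \ del = {ball_in(b3,rmD), robot_in(rmD)}
  ∪ add   = {ball_in(b2,rmD), ball_in(b3,rmD), free(right), robot_in(rmD)}

== RESULT ==
["ball_in(b2,rmD)", "ball_in(b3,rmD)", "free(right)", "robot_in(rmD)"]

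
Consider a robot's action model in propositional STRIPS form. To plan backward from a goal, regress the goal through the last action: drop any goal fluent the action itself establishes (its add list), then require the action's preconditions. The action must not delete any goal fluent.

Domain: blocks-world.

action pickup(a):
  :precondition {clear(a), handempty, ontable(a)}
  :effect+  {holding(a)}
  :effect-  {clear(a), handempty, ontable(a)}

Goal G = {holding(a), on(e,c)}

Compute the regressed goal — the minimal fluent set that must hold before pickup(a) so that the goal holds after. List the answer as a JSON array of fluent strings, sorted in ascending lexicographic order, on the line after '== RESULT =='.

Compute (G \ add) ∪ pre:
  G ∩ del = {}  (empty — regression defined)
  G \ add = {holding(a), on(e,c)} \ {holding(a)} = {on(e,c)}
  ∪ pre   = {on(e,c)} ∪ {clear(a), handempty, ontable(a)}
          = {clear(a), handempty, on(e,c), ontable(a)}

== RESULT ==
["clear(a)", "handempty", "on(e,c)", "ontable(a)"]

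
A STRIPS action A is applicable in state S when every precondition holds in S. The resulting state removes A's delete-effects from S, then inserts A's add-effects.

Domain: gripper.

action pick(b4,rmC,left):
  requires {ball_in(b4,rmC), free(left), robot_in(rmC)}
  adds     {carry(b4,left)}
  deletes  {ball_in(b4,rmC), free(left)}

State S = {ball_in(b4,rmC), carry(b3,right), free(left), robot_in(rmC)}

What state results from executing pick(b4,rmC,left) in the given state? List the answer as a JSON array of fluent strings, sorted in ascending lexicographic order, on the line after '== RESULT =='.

Compute (S \ del) ∪ add:
  pre ⊆ S: {ball_in(b4,rmC), free(left), robot_in(rmC)} ⊆ S  — applicable
  S \ del = {carry(b3,right), robot_in(rmC)}
  ∪ add   = {carry(b3,right), carry(b4,left), robot_in(rmC)}

== RESULT ==
["carry(b3,right)", "carry(b4,left)", "robot_in(rmC)"]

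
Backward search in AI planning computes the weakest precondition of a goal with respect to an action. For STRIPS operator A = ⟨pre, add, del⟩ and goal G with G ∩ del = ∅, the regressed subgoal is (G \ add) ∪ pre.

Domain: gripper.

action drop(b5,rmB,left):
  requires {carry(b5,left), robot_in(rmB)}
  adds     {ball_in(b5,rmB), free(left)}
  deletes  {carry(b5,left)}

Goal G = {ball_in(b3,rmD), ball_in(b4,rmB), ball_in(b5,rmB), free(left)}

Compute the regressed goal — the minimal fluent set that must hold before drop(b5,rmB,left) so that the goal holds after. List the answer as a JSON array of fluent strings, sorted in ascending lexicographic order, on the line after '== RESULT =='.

Compute (G \ add) ∪ pre:
  G ∩ del = {}  (empty — regression defined)
  G \ add = {ball_in(b3,rmD), ball_in(b4,rmB), ball_in(b5,rmB), free(left)} \ {ball_in(b5,rmB), free(left)} = {ball_in(b3,rmD), ball_in(b4,rmB)}
  ∪ pre   = {ball_in(b3,rmD), ball_in(b4,rmB)} ∪ {carry(b5,left), robot_in(rmB)}
          = {ball_in(b3,rmD), ball_in(b4,rmB), carry(b5,left), robot_in(rmB)}

== RESULT ==
["ball_in(b3,rmD)", "ball_in(b4,rmB)", "carry(b5,left)", "robot_in(rmB)"]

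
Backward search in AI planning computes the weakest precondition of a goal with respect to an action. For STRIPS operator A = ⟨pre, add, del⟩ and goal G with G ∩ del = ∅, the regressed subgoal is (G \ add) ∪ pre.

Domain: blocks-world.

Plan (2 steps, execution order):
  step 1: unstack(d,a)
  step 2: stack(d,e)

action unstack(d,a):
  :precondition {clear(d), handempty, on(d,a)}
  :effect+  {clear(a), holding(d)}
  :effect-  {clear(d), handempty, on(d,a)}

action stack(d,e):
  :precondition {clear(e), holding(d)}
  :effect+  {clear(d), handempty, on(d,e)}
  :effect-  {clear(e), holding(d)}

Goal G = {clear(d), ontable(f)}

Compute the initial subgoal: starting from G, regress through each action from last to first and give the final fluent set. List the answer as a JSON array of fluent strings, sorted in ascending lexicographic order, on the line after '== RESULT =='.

Work backward from the goal:
  through step 2 (stack(d,e)): drop {clear(d)}, keep {ontable(f)}, require {clear(e), holding(d)}
    → {clear(e), holding(d), ontable(f)}
  through step 1 (unstack(d,a)): drop {holding(d)}, keep {clear(e), ontable(f)}, require {clear(d), handempty, on(d,a)}
    → {clear(d), clear(e), handempty, on(d,a), ontable(f)}

== RESULT ==
["clear(d)", "clear(e)", "handempty", "on(d,a)", "ontable(f)"]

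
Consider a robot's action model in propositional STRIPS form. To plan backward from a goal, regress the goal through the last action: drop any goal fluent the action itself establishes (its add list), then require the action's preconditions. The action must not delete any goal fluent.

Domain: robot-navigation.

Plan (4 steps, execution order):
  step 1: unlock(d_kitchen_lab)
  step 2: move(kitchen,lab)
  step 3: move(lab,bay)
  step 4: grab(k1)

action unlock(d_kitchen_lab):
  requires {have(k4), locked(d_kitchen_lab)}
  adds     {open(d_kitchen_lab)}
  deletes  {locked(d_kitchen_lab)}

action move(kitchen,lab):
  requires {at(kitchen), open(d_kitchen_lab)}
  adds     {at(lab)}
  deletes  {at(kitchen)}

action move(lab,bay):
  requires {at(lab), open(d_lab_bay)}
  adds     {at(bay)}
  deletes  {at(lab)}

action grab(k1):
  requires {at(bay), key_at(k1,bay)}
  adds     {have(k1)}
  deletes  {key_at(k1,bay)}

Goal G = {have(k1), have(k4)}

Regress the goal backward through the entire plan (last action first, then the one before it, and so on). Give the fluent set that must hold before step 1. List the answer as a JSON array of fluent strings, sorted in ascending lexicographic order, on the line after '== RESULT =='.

Regress step by step:
  through step 4 (grab(k1)): drop {have(k1)}, keep {have(k4)}, require {at(bay), key_at(k1,bay)}
    → {at(bay), have(k4), key_at(k1,bay)}
  through step 3 (move(lab,bay)): drop {at(bay)}, keep {have(k4), key_at(k1,bay)}, require {at(lab), open(d_lab_bay)}
    → {at(lab), have(k4), key_at(k1,bay), open(d_lab_bay)}
  through step 2 (move(kitchen,lab)): drop {at(lab)}, keep {have(k4), key_at(k1,bay), open(d_lab_bay)}, require {at(kitchen), open(d_kitchen_lab)}
    → {at(kitchen), have(k4), key_at(k1,bay), open(d_kitchen_lab), open(d_lab_bay)}
  through step 1 (unlock(d_kitchen_lab)): drop {open(d_kitchen_lab)}, keep {at(kitchen), have(k4), key_at(k1,bay), open(d_lab_bay)}, require {have(k4), locked(d_kitchen_lab)}
    → {at(kitchen), have(k4), key_at(k1,bay), locked(d_kitchen_lab), open(d_lab_bay)}

== RESULT ==
["at(kitchen)", "have(k4)", "key_at(k1,bay)", "locked(d_kitchen_lab)", "open(d_lab_bay)"]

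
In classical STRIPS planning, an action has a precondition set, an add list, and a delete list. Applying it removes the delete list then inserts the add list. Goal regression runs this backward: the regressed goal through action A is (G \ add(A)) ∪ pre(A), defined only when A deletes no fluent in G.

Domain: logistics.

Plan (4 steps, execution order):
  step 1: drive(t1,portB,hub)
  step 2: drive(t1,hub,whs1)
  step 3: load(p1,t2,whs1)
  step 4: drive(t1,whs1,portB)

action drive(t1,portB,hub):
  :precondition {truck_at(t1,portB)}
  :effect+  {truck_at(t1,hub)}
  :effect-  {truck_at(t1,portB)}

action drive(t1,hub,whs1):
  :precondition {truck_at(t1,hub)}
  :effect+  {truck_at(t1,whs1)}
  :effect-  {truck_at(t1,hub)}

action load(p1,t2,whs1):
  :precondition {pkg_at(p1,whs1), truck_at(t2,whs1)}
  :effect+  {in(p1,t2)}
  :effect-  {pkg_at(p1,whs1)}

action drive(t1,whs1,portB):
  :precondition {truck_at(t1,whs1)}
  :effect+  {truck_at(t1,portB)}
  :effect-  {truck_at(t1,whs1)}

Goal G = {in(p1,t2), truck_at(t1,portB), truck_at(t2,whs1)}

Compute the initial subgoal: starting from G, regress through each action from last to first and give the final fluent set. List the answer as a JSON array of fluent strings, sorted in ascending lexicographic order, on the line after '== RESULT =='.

Work backward from the goal:
  through step 4 (drive(t1,whs1,portB)): drop {truck_at(t1,portB)}, keep {in(p1,t2), truck_at(t2,whs1)}, require {truck_at(t1,whs1)}
    → {in(p1,t2), truck_at(t1,whs1), truck_at(t2,whs1)}
  through step 3 (load(p1,t2,whs1)): drop {in(p1,t2)}, keep {truck_at(t1,whs1), truck_at(t2,whs1)}, require {pkg_at(p1,whs1), truck_at(t2,whs1)}
    → {pkg_at(p1,whs1), truck_at(t1,whs1), truck_at(t2,whs1)}
  through step 2 (drive(t1,hub,whs1)): drop {truck_at(t1,whs1)}, keep {pkg_at(p1,whs1), truck_at(t2,whs1)}, require {truck_at(t1,hub)}
    → {pkg_at(p1,whs1), truck_at(t1,hub), truck_at(t2,whs1)}
  through step 1 (drive(t1,portB,hub)): drop {truck_at(t1,hub)}, keep {pkg_at(p1,whs1), truck_at(t2,whs1)}, require {truck_at(t1,portB)}
    → {pkg_at(p1,whs1), truck_at(t1,portB), truck_at(t2,whs1)}

== RESULT ==
["pkg_at(p1,whs1)", "truck_at(t1,portB)", "truck_at(t2,whs1)"]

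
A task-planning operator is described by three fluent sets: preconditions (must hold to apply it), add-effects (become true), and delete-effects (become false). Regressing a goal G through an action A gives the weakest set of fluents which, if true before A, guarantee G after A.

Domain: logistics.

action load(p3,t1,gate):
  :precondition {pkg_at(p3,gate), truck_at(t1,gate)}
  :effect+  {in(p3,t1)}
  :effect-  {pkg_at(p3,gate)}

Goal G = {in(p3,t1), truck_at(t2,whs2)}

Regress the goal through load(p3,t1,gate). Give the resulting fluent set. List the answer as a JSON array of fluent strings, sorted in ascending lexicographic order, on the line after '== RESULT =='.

Regress:
  G ∩ del = {}  (empty — regression defined)
  G \ add = {in(p3,t1), truck_at(t2,whs2)} \ {in(p3,t1)} = {truck_at(t2,whs2)}
  ∪ pre   = {truck_at(t2,whs2)} ∪ {pkg_at(p3,gate), truck_at(t1,gate)}
          = {pkg_at(p3,gate), truck_at(t1,gate), truck_at(t2,whs2)}

== RESULT ==
["pkg_at(p3,gate)", "truck_at(t1,gate)", "truck_at(t2,whs2)"]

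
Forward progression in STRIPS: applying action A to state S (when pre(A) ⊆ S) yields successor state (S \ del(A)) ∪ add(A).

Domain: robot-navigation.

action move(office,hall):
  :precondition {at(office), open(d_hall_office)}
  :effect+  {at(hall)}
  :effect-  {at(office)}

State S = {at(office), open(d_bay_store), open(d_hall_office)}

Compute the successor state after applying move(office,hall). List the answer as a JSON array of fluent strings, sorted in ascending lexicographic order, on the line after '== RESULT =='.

Progress:
  pre ⊆ S: {at(office), open(d_hall_office)} ⊆ S  — applicable
  S \ del = {open(d_bay_store), open(d_hall_office)}
  ∪ add   = {at(hall), open(d_bay_store), open(d_hall_office)}

== RESULT ==
["at(hall)", "open(d_bay_store)", "open(d_hall_office)"]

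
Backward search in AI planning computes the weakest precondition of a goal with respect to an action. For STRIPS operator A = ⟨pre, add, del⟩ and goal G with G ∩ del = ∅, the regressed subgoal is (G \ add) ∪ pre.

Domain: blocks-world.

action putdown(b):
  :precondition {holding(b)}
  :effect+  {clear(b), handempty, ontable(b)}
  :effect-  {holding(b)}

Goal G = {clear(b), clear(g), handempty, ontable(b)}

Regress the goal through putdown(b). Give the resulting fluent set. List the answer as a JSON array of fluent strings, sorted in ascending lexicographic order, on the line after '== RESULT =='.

Regress:
  G ∩ del = {}  (empty — regression defined)
  G \ add = {clear(b), clear(g), handempty, ontable(b)} \ {clear(b), handempty, ontable(b)} = {clear(g)}
  ∪ pre   = {clear(g)} ∪ {holding(b)}
          = {clear(g), holding(b)}

== RESULT ==
["clear(g)", "holding(b)"]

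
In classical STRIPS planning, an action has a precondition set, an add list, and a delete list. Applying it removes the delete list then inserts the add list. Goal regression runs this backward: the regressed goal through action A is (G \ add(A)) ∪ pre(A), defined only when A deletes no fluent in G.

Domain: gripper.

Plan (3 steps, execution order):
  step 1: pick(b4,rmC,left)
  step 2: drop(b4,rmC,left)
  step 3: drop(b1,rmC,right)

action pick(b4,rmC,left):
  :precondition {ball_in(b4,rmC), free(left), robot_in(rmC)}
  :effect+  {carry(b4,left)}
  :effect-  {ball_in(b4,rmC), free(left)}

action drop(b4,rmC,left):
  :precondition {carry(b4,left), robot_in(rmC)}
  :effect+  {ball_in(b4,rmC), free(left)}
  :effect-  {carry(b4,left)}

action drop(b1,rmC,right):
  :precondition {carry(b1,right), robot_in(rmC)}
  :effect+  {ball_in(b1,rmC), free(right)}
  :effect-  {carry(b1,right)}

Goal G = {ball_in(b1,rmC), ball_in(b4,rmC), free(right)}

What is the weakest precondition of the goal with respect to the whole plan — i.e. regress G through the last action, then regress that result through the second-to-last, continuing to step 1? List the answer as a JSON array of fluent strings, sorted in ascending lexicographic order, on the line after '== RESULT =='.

Work backward from the goal:
  through step 3 (drop(b1,rmC,right)): drop {ball_in(b1,rmC), free(right)}, keep {ball_in(b4,rmC)}, require {carry(b1,right), robot_in(rmC)}
    → {ball_in(b4,rmC), carry(b1,right), robot_in(rmC)}
  through step 2 (drop(b4,rmC,left)): drop {ball_in(b4,rmC)}, keep {carry(b1,right), robot_in(rmC)}, require {carry(b4,left), robot_in(rmC)}
    → {carry(b1,right), carry(b4,left), robot_in(rmC)}
  through step 1 (pick(b4,rmC,left)): drop {carry(b4,left)}, keep {carry(b1,right), robot_in(rmC)}, require {ball_in(b4,rmC), free(left), robot_in(rmC)}
    → {ball_in(b4,rmC), carry(b1,right), free(left), robot_in(rmC)}

== RESULT ==
["ball_in(b4,rmC)", "carry(b1,right)", "free(left)", "robot_in(rmC)"]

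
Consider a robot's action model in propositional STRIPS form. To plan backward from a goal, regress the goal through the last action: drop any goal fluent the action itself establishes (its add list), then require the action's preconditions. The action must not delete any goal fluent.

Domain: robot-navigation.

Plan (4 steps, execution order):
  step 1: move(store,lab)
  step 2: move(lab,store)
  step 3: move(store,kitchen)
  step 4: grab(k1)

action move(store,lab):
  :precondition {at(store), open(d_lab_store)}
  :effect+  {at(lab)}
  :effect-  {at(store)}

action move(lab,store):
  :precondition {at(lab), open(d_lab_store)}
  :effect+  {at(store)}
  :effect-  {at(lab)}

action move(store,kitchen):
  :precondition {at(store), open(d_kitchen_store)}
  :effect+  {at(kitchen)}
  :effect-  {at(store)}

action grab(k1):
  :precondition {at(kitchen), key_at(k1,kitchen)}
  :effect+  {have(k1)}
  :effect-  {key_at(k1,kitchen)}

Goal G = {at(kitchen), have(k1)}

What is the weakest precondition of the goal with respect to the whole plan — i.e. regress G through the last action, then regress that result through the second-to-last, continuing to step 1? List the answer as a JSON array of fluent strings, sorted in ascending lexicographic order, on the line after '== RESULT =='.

Regress step by step:
  through step 4 (grab(k1)): drop {have(k1)}, keep {at(kitchen)}, require {at(kitchen), key_at(k1,kitchen)}
    → {at(kitchen), key_at(k1,kitchen)}
  through step 3 (move(store,kitchen)): drop {at(kitchen)}, keep {key_at(k1,kitchen)}, require {at(store), open(d_kitchen_store)}
    → {at(store), key_at(k1,kitchen), open(d_kitchen_store)}
  through step 2 (move(lab,store)): drop {at(store)}, keep {key_at(k1,kitchen), open(d_kitchen_store)}, require {at(lab), open(d_lab_store)}
    → {at(lab), key_at(k1,kitchen), open(d_kitchen_store), open(d_lab_store)}
  through step 1 (move(store,lab)): drop {at(lab)}, keep {key_at(k1,kitchen), open(d_kitchen_store), open(d_lab_store)}, require {at(store), open(d_lab_store)}
    → {at(store), key_at(k1,kitchen), open(d_kitchen_store), open(d_lab_store)}

== RESULT ==
["at(store)", "key_at(k1,kitchen)", "open(d_kitchen_store)", "open(d_lab_store)"]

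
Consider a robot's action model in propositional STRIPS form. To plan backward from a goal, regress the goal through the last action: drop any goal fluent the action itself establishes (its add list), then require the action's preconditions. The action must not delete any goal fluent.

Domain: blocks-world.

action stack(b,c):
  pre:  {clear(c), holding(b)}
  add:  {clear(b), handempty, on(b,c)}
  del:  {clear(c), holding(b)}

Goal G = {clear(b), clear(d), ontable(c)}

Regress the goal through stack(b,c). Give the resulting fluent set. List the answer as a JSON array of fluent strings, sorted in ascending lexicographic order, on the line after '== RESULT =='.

Compute (G \ add) ∪ pre:
  G ∩ del = {}  (empty — regression defined)
  G \ add = {clear(b), clear(d), ontable(c)} \ {clear(b), handempty, on(b,c)} = {clear(d), ontable(c)}
  ∪ pre   = {clear(d), ontable(c)} ∪ {clear(c), holding(b)}
          = {clear(c), clear(d), holding(b), ontable(c)}

== RESULT ==
["clear(c)", "clear(d)", "holding(b)", "ontable(c)"]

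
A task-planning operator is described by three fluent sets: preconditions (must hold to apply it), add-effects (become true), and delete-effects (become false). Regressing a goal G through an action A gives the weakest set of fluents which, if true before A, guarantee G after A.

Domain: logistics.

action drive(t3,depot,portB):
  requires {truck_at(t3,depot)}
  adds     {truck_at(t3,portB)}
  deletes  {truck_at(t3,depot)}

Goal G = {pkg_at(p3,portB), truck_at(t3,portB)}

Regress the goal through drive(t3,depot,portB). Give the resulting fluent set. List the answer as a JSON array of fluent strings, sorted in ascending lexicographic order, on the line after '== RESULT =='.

Compute (G \ add) ∪ pre:
  G ∩ del = {}  (empty — regression defined)
  G \ add = {pkg_at(p3,portB), truck_at(t3,portB)} \ {truck_at(t3,portB)} = {pkg_at(p3,portB)}
  ∪ pre   = {pkg_at(p3,portB)} ∪ {truck_at(t3,depot)}
          = {pkg_at(p3,portB), truck_at(t3,depot)}

== RESULT ==
["pkg_at(p3,portB)", "truck_at(t3,depot)"]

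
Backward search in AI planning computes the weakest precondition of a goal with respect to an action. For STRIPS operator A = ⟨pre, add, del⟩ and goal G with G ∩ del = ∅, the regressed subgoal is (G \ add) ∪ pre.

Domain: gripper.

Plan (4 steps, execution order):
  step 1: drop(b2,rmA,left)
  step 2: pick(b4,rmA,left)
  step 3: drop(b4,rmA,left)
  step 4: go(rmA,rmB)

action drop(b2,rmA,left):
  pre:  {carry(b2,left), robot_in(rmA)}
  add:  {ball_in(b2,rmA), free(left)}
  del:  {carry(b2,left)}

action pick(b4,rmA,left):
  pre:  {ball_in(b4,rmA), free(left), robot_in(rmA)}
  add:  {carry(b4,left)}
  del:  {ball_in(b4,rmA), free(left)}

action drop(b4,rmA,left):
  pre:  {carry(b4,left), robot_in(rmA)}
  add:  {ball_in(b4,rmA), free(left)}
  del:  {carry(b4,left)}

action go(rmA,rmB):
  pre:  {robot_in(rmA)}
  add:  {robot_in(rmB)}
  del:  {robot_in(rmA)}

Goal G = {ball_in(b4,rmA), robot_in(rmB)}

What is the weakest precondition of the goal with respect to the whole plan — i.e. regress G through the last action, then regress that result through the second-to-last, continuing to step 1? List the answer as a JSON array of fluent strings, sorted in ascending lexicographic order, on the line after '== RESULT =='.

Work backward from the goal:
  through step 4 (go(rmA,rmB)): drop {robot_in(rmB)}, keep {ball_in(b4,rmA)}, require {robot_in(rmA)}
    → {ball_in(b4,rmA), robot_in(rmA)}
  through step 3 (drop(b4,rmA,left)): drop {ball_in(b4,rmA)}, keep {robot_in(rmA)}, require {carry(b4,left), robot_in(rmA)}
    → {carry(b4,left), robot_in(rmA)}
  through step 2 (pick(b4,rmA,left)): drop {carry(b4,left)}, keep {robot_in(rmA)}, require {ball_in(b4,rmA), free(left), robot_in(rmA)}
    → {ball_in(b4,rmA), free(left), robot_in(rmA)}
  through step 1 (drop(b2,rmA,left)): drop {free(left)}, keep {ball_in(b4,rmA), robot_in(rmA)}, require {carry(b2,left), robot_in(rmA)}
    → {ball_in(b4,rmA), carry(b2,left), robot_in(rmA)}

== RESULT ==
["ball_in(b4,rmA)", "carry(b2,left)", "robot_in(rmA)"]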